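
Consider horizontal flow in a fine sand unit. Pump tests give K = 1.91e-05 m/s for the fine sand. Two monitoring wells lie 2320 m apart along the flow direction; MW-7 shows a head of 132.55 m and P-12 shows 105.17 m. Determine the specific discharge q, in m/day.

Convert K: 1.91e-05 m/s × 86400 = 1.650 m/day.
Hydraulic gradient i = (132.55 − 105.17) / 2320 = 27.38 / 2320 = 0.01180.
Specific discharge q = K · i = 1.650 × 0.01180 = 0.01948 m/day.

0.0195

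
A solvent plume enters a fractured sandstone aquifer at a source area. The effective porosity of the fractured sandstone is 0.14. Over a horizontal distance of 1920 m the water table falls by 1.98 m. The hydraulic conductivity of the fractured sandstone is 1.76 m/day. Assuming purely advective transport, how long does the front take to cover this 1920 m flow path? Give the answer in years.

Hydraulic gradient i = Δh / L = 1.98 / 1920 = 0.001031.
Darcy flux q = K · i = 1.760 × 0.001031 = 0.001815 m/day.
Seepage velocity v = q / n_e = 0.001815 / 0.14 = 0.01296 m/day.
Travel time t = L / v = 1920 / 0.01296 = 1.481e+05 days = 405.5 years.

405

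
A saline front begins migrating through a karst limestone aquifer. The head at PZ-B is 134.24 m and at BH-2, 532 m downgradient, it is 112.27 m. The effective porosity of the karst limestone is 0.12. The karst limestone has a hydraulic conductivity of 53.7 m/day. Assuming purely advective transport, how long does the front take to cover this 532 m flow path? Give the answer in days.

Hydraulic gradient i = (134.24 − 112.27) / 532 = 21.97 / 532 = 0.04130.
Darcy flux q = K · i = 53.70 × 0.04130 = 2.218 m/day.
Seepage velocity v = q / n_e = 2.218 / 0.12 = 18.48 m/day.
Travel time t = L / v = 532 / 18.48 = 28.79 days.

28.8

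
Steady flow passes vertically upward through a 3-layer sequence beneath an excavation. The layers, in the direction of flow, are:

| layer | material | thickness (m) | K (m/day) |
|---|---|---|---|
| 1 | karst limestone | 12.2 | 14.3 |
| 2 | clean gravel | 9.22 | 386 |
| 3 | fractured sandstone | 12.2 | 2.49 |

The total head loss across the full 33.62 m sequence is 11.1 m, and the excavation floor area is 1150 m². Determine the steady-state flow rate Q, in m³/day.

Flow is perpendicular to layering, so the layers act in series and the equivalent K is the thickness-weighted harmonic mean.
Total thickness L = 12.2 + 9.22 + 12.2 = 33.62 m.
Σ(b_i/K_i) = 12.2/14.3 + 9.22/386 + 12.2/2.49 = 5.777 d.
K_eq = L / Σ(b_i/K_i) = 33.62 / 5.777 = 5.820 m/day.
Q = K_eq · A · (Δh/L) = 5.820 × 1150 × (11.1/33.62) = 2210 m³/day.

2210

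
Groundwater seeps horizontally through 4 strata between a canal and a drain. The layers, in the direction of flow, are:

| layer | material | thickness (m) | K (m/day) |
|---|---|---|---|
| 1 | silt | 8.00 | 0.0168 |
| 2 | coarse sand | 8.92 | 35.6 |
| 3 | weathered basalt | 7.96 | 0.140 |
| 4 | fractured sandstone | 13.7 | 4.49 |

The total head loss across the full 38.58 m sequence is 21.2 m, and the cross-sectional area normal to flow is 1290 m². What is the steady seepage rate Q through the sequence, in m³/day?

Flow is perpendicular to layering, so the layers act in series and the equivalent K is the thickness-weighted harmonic mean.
Total thickness L = 8.00 + 8.92 + 7.96 + 13.7 = 38.58 m.
Σ(b_i/K_i) = 8.00/0.0168 + 8.92/35.6 + 7.96/0.140 + 13.7/4.49 = 536.3 d.
K_eq = L / Σ(b_i/K_i) = 38.58 / 536.3 = 0.07193 m/day.
Q = K_eq · A · (Δh/L) = 0.07193 × 1290 × (21.2/38.58) = 50.99 m³/day.

51.0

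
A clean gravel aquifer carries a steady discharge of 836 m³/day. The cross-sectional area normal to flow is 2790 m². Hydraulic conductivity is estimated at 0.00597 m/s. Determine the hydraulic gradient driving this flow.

Convert K: 0.00597 m/s × 86400 = 515.8 m/day.
From Q = K·A·i, i = Q / (K·A) = 836 / (515.8 × 2790) = 0.0005809.

0.000581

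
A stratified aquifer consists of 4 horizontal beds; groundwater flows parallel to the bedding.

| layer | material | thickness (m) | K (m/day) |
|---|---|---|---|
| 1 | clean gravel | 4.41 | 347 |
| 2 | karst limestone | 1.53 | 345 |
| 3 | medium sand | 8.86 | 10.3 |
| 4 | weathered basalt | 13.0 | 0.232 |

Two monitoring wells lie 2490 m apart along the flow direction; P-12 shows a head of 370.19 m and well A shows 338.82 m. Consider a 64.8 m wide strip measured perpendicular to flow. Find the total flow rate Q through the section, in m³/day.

1760

Flow is parallel to layering, so each bed carries its own Darcy discharge and the transmissivities add.
Σ(K_i·b_i) = 347×4.41 + 345×1.53 + 10.3×8.86 + 0.232×13.0 = 2152 m²/day.
Hydraulic gradient i = (370.19 − 338.82) / 2490 = 31.37 / 2490 = 0.01260.
Q = Σ(K_i·b_i) · W · i = 2152 × 64.8 × 0.01260 = 1757 m³/day.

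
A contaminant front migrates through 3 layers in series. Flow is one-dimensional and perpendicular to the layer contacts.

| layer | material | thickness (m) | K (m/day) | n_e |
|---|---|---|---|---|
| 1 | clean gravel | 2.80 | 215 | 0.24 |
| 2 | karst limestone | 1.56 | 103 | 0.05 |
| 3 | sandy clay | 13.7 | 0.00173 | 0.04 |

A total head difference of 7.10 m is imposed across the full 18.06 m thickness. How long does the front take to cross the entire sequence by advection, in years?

With flow normal to the layers, continuity requires the same specific discharge q through every layer.
Σ(b_i/K_i) = 2.80/215 + 1.56/103 + 13.7/0.00173 = 7919 d.
q = Δh / Σ(b_i/K_i) = 7.10 / 7919 = 0.0008966 m/day.
In each layer the seepage velocity is v_i = q/n_i, so the layer transit time is t_i = b_i·n_i / q:
  layer 1 (clean gravel): t_1 = 2.80 × 0.24 / 0.0008966 = 749.5 d
  layer 2 (karst limestone): t_2 = 1.56 × 0.05 / 0.0008966 = 87.00 d
  layer 3 (sandy clay): t_3 = 13.7 × 0.04 / 0.0008966 = 611.2 d
Total t = Σ t_i = 1448 days = 3.964 years.

3.96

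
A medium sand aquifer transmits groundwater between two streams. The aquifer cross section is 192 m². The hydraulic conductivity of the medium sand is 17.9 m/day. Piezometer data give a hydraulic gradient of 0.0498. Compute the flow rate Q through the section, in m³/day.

171

Hydraulic gradient i = 0.0498.
Darcy's law: Q = K · A · i = 17.90 × 192.0 × 0.04980 = 171.2 m³/day.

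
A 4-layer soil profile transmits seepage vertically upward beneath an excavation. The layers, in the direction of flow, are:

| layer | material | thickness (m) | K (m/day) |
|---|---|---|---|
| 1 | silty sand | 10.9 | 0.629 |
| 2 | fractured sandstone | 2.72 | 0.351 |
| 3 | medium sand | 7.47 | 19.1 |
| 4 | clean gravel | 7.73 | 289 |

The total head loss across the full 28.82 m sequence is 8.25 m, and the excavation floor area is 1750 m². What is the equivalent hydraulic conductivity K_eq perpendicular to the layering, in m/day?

Flow is perpendicular to layering, so the layers act in series and the equivalent K is the thickness-weighted harmonic mean.
Total thickness L = 10.9 + 2.72 + 7.47 + 7.73 = 28.82 m.
Σ(b_i/K_i) = 10.9/0.629 + 2.72/0.351 + 7.47/19.1 + 7.73/289 = 25.50 d.
K_eq = L / Σ(b_i/K_i) = 28.82 / 25.50 = 1.130 m/day.

1.13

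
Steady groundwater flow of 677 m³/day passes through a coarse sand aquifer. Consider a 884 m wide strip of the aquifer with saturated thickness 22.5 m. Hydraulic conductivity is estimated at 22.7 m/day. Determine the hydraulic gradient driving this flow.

0.00150

Cross-sectional area A = 884 × 22.5 = 19890 m².
From Q = K·A·i, i = Q / (K·A) = 677 / (22.70 × 19890) = 0.001499.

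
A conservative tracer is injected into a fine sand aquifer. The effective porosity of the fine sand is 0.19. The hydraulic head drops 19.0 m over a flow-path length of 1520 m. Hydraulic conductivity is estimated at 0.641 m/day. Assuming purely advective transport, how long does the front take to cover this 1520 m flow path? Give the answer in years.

Hydraulic gradient i = Δh / L = 19.0 / 1520 = 0.01250.
Darcy flux q = K · i = 0.6410 × 0.01250 = 0.008013 m/day.
Seepage velocity v = q / n_e = 0.008013 / 0.19 = 0.04217 m/day.
Travel time t = L / v = 1520 / 0.04217 = 36044 days = 98.68 years.

98.7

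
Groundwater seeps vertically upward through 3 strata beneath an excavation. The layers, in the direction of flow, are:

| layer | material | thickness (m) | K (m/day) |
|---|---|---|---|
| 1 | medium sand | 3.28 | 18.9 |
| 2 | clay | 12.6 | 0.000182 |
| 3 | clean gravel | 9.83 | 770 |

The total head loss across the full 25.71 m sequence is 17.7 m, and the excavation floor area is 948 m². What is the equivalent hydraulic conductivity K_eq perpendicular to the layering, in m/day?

Flow is perpendicular to layering, so the layers act in series and the equivalent K is the thickness-weighted harmonic mean.
Total thickness L = 3.28 + 12.6 + 9.83 = 25.71 m.
Σ(b_i/K_i) = 3.28/18.9 + 12.6/0.000182 + 9.83/770 = 69231 d.
K_eq = L / Σ(b_i/K_i) = 25.71 / 69231 = 0.0003714 m/day.

0.000371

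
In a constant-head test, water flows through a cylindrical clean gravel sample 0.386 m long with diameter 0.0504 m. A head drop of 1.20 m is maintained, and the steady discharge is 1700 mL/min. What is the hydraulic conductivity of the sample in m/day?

395

Cross-sectional area A = π·(d/2)² = π × (0.0504/2)² = 0.001995 m².
Convert discharge: 1700 mL/min = 2.833e-05 m³/s.
Darcy's law rearranged: K = Q·L / (A·Δh) = 2.833e-05 × 0.386 / (0.001995 × 1.20) = 0.004568 m/s = 394.7 m/day.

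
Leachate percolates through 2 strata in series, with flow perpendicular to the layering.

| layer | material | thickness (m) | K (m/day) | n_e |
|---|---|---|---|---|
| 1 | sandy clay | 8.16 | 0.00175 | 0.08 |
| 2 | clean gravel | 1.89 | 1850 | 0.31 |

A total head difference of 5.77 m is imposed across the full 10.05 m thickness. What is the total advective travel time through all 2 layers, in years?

With flow normal to the layers, continuity requires the same specific discharge q through every layer.
Σ(b_i/K_i) = 8.16/0.00175 + 1.89/1850 = 4663 d.
q = Δh / Σ(b_i/K_i) = 5.77 / 4663 = 0.001237 m/day.
In each layer the seepage velocity is v_i = q/n_i, so the layer transit time is t_i = b_i·n_i / q:
  layer 1 (sandy clay): t_1 = 8.16 × 0.08 / 0.001237 = 527.5 d
  layer 2 (clean gravel): t_2 = 1.89 × 0.31 / 0.001237 = 473.5 d
Total t = Σ t_i = 1001 days = 2.741 years.

2.74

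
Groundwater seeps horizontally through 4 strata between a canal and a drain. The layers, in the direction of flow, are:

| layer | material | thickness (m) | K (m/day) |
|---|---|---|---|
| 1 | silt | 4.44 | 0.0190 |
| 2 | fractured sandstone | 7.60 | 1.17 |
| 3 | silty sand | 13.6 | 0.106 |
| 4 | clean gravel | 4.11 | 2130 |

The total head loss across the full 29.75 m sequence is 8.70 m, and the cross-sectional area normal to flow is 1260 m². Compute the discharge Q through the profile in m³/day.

Flow is perpendicular to layering, so the layers act in series and the equivalent K is the thickness-weighted harmonic mean.
Total thickness L = 4.44 + 7.60 + 13.6 + 4.11 = 29.75 m.
Σ(b_i/K_i) = 4.44/0.0190 + 7.60/1.17 + 13.6/0.106 + 4.11/2130 = 368.5 d.
K_eq = L / Σ(b_i/K_i) = 29.75 / 368.5 = 0.08074 m/day.
Q = K_eq · A · (Δh/L) = 0.08074 × 1260 × (8.70/29.75) = 29.75 m³/day.

29.7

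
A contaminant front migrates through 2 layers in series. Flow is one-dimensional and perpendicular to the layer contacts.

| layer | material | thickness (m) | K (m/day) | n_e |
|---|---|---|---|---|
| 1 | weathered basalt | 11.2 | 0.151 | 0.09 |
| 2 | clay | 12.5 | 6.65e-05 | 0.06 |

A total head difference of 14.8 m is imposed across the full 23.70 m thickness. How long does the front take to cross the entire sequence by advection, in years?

61.2

With flow normal to the layers, continuity requires the same specific discharge q through every layer.
Σ(b_i/K_i) = 11.2/0.151 + 12.5/6.65e-05 = 1.880e+05 d.
q = Δh / Σ(b_i/K_i) = 14.8 / 1.880e+05 = 7.870e-05 m/day.
In each layer the seepage velocity is v_i = q/n_i, so the layer transit time is t_i = b_i·n_i / q:
  layer 1 (weathered basalt): t_1 = 11.2 × 0.09 / 7.870e-05 = 12807 d
  layer 2 (clay): t_2 = 12.5 × 0.06 / 7.870e-05 = 9529 d
Total t = Σ t_i = 22337 days = 61.15 years.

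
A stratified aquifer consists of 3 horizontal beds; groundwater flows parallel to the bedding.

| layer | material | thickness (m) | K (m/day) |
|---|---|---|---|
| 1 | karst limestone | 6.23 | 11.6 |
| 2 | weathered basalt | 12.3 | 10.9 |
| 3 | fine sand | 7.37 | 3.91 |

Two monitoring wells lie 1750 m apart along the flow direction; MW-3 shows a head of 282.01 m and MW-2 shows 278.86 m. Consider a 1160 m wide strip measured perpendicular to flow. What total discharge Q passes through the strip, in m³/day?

491

Flow is parallel to layering, so each bed carries its own Darcy discharge and the transmissivities add.
Σ(K_i·b_i) = 11.6×6.23 + 10.9×12.3 + 3.91×7.37 = 235.2 m²/day.
Hydraulic gradient i = (282.01 − 278.86) / 1750 = 3.15 / 1750 = 0.001800.
Q = Σ(K_i·b_i) · W · i = 235.2 × 1160 × 0.001800 = 491.0 m³/day.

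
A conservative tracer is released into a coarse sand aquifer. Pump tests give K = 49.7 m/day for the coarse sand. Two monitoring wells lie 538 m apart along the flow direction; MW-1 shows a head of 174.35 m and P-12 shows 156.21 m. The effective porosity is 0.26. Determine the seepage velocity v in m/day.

6.45

Hydraulic gradient i = (174.35 − 156.21) / 538 = 18.14 / 538 = 0.03372.
Darcy flux q = K · i = 49.70 × 0.03372 = 1.676 m/day.
Seepage velocity v = q / n_e = 1.676 / 0.26 = 6.445 m/day.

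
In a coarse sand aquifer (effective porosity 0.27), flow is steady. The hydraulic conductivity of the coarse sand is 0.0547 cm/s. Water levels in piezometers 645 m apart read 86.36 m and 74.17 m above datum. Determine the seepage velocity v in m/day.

3.31

Convert K: 0.0547 cm/s × 864 = 47.26 m/day.
Hydraulic gradient i = (86.36 − 74.17) / 645 = 12.19 / 645 = 0.01890.
Darcy flux q = K · i = 47.26 × 0.01890 = 0.8932 m/day.
Seepage velocity v = q / n_e = 0.8932 / 0.27 = 3.308 m/day.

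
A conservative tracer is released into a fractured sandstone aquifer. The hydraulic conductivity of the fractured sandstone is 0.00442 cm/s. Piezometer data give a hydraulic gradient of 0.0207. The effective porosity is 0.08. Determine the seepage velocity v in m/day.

Convert K: 0.00442 cm/s × 864 = 3.819 m/day.
Hydraulic gradient i = 0.0207.
Darcy flux q = K · i = 3.819 × 0.02070 = 0.07905 m/day.
Seepage velocity v = q / n_e = 0.07905 / 0.08 = 0.9881 m/day.

0.988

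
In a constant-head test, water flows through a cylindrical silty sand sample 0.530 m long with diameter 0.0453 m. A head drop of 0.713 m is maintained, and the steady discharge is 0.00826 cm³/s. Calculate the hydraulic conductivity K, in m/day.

Cross-sectional area A = π·(d/2)² = π × (0.0453/2)² = 0.001612 m².
Convert discharge: 0.00826 cm³/s = 8.260e-09 m³/s.
Darcy's law rearranged: K = Q·L / (A·Δh) = 8.260e-09 × 0.530 / (0.001612 × 0.713) = 3.810e-06 m/s = 0.3291 m/day.

0.329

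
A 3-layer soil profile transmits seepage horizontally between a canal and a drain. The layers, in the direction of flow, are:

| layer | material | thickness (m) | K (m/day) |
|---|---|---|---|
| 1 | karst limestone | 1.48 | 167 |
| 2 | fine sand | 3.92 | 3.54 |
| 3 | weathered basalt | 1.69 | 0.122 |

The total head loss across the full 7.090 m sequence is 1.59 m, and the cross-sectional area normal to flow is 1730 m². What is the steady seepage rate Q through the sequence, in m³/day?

Flow is perpendicular to layering, so the layers act in series and the equivalent K is the thickness-weighted harmonic mean.
Total thickness L = 1.48 + 3.92 + 1.69 = 7.090 m.
Σ(b_i/K_i) = 1.48/167 + 3.92/3.54 + 1.69/0.122 = 14.97 d.
K_eq = L / Σ(b_i/K_i) = 7.090 / 14.97 = 0.4737 m/day.
Q = K_eq · A · (Δh/L) = 0.4737 × 1730 × (1.59/7.090) = 183.8 m³/day.

184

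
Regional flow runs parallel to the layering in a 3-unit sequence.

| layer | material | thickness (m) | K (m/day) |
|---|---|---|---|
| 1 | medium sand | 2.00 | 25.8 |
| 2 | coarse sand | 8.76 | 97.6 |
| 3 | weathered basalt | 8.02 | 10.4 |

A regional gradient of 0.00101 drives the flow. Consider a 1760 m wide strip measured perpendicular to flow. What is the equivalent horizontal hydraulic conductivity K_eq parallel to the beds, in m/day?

52.7

Flow is parallel to layering, so each bed carries its own Darcy discharge and the transmissivities add.
Σ(K_i·b_i) = 25.8×2.00 + 97.6×8.76 + 10.4×8.02 = 990.0 m²/day.
Total thickness b = 18.78 m, so K_eq = Σ(K_i·b_i)/b = 52.71 m/day.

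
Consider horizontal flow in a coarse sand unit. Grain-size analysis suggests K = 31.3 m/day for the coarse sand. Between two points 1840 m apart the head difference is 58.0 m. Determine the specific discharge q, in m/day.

Hydraulic gradient i = Δh / L = 58.0 / 1840 = 0.03152.
Specific discharge q = K · i = 31.30 × 0.03152 = 0.9866 m/day.

0.987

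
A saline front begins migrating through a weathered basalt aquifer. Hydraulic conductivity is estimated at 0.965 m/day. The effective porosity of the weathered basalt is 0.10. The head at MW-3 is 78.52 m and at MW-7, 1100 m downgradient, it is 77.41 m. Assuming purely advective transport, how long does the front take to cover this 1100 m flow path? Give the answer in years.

Hydraulic gradient i = (78.52 − 77.41) / 1100 = 1.11 / 1100 = 0.001009.
Darcy flux q = K · i = 0.9650 × 0.001009 = 0.0009738 m/day.
Seepage velocity v = q / n_e = 0.0009738 / 0.10 = 0.009738 m/day.
Travel time t = L / v = 1100 / 0.009738 = 1.130e+05 days = 309.3 years.

309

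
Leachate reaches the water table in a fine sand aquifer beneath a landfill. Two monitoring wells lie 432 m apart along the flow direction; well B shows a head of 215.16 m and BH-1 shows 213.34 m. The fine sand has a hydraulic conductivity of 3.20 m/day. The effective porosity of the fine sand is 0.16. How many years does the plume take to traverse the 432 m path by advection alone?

14.0

Hydraulic gradient i = (215.16 − 213.34) / 432 = 1.82 / 432 = 0.004213.
Darcy flux q = K · i = 3.200 × 0.004213 = 0.01348 m/day.
Seepage velocity v = q / n_e = 0.01348 / 0.16 = 0.08426 m/day.
Travel time t = L / v = 432 / 0.08426 = 5127 days = 14.04 years.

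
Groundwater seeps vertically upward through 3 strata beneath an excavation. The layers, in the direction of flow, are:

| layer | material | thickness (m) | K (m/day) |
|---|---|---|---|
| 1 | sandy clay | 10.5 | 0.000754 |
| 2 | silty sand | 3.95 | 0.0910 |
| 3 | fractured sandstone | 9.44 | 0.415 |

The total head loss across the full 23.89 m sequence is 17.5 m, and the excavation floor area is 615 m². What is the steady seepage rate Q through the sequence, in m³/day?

0.769

Flow is perpendicular to layering, so the layers act in series and the equivalent K is the thickness-weighted harmonic mean.
Total thickness L = 10.5 + 3.95 + 9.44 = 23.89 m.
Σ(b_i/K_i) = 10.5/0.000754 + 3.95/0.0910 + 9.44/0.415 = 13992 d.
K_eq = L / Σ(b_i/K_i) = 23.89 / 13992 = 0.001707 m/day.
Q = K_eq · A · (Δh/L) = 0.001707 × 615 × (17.5/23.89) = 0.7692 m³/day.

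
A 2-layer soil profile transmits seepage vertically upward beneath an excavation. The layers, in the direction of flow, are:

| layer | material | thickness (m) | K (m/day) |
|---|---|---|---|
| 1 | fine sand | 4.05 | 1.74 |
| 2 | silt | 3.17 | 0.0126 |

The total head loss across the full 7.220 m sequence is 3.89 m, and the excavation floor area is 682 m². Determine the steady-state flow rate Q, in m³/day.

Flow is perpendicular to layering, so the layers act in series and the equivalent K is the thickness-weighted harmonic mean.
Total thickness L = 4.05 + 3.17 = 7.220 m.
Σ(b_i/K_i) = 4.05/1.74 + 3.17/0.0126 = 253.9 d.
K_eq = L / Σ(b_i/K_i) = 7.220 / 253.9 = 0.02843 m/day.
Q = K_eq · A · (Δh/L) = 0.02843 × 682 × (3.89/7.220) = 10.45 m³/day.

10.4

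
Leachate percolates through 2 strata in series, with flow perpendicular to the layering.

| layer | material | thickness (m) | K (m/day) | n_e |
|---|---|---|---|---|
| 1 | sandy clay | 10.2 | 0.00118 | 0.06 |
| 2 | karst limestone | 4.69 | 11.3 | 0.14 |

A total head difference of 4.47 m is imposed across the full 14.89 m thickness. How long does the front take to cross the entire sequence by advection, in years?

With flow normal to the layers, continuity requires the same specific discharge q through every layer.
Σ(b_i/K_i) = 10.2/0.00118 + 4.69/11.3 = 8644 d.
q = Δh / Σ(b_i/K_i) = 4.47 / 8644 = 0.0005171 m/day.
In each layer the seepage velocity is v_i = q/n_i, so the layer transit time is t_i = b_i·n_i / q:
  layer 1 (sandy clay): t_1 = 10.2 × 0.06 / 0.0005171 = 1184 d
  layer 2 (karst limestone): t_2 = 4.69 × 0.14 / 0.0005171 = 1270 d
Total t = Σ t_i = 2453 days = 6.717 years.

6.72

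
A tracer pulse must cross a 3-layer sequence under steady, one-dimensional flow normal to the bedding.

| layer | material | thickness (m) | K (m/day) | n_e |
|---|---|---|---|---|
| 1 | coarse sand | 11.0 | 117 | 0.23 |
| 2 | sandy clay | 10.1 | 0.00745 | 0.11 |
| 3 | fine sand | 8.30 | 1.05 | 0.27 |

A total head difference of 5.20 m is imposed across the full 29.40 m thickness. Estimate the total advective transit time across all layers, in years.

With flow normal to the layers, continuity requires the same specific discharge q through every layer.
Σ(b_i/K_i) = 11.0/117 + 10.1/0.00745 + 8.30/1.05 = 1364 d.
q = Δh / Σ(b_i/K_i) = 5.20 / 1364 = 0.003813 m/day.
In each layer the seepage velocity is v_i = q/n_i, so the layer transit time is t_i = b_i·n_i / q:
  layer 1 (coarse sand): t_1 = 11.0 × 0.23 / 0.003813 = 663.5 d
  layer 2 (sandy clay): t_2 = 10.1 × 0.11 / 0.003813 = 291.4 d
  layer 3 (fine sand): t_3 = 8.30 × 0.27 / 0.003813 = 587.7 d
Total t = Σ t_i = 1543 days = 4.223 years.

4.22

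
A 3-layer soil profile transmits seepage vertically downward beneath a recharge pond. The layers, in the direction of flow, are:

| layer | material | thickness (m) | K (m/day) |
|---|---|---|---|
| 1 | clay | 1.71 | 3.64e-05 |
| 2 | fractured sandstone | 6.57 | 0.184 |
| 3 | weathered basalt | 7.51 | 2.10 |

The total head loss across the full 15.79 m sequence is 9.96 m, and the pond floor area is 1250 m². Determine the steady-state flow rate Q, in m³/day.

Flow is perpendicular to layering, so the layers act in series and the equivalent K is the thickness-weighted harmonic mean.
Total thickness L = 1.71 + 6.57 + 7.51 = 15.79 m.
Σ(b_i/K_i) = 1.71/3.64e-05 + 6.57/0.184 + 7.51/2.10 = 47017 d.
K_eq = L / Σ(b_i/K_i) = 15.79 / 47017 = 0.0003358 m/day.
Q = K_eq · A · (Δh/L) = 0.0003358 × 1250 × (9.96/15.79) = 0.2648 m³/day.

0.265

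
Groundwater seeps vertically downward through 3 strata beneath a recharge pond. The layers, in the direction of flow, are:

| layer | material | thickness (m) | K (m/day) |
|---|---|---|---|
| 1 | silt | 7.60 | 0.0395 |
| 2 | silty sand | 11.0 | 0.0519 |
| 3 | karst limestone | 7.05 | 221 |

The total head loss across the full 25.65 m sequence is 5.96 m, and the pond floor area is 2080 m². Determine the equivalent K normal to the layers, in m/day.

0.0634

Flow is perpendicular to layering, so the layers act in series and the equivalent K is the thickness-weighted harmonic mean.
Total thickness L = 7.60 + 11.0 + 7.05 = 25.65 m.
Σ(b_i/K_i) = 7.60/0.0395 + 11.0/0.0519 + 7.05/221 = 404.4 d.
K_eq = L / Σ(b_i/K_i) = 25.65 / 404.4 = 0.06343 m/day.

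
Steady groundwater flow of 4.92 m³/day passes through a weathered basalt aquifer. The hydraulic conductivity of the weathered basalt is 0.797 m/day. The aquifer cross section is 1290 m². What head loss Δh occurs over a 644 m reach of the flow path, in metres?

From Q = K·A·i, i = Q / (K·A) = 4.92 / (0.7970 × 1290) = 0.004785.
Head loss Δh = i · L = 0.004785 × 644 = 3.082 m.

3.08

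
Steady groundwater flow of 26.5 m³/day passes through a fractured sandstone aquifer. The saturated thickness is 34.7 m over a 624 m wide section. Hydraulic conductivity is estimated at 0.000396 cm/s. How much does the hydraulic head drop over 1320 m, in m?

Convert K: 0.000396 cm/s × 864 = 0.3421 m/day.
Cross-sectional area A = 624 × 34.7 = 21653 m².
From Q = K·A·i, i = Q / (K·A) = 26.5 / (0.3421 × 21653) = 0.003577.
Head loss Δh = i · L = 0.003577 × 1320 = 4.722 m.

4.72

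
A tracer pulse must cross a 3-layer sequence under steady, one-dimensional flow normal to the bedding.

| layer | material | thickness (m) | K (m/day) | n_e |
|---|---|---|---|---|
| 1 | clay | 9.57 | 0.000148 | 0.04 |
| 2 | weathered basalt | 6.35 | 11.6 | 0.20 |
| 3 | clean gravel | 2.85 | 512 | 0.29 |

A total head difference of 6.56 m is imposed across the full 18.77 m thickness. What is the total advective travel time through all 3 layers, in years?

66.9

With flow normal to the layers, continuity requires the same specific discharge q through every layer.
Σ(b_i/K_i) = 9.57/0.000148 + 6.35/11.6 + 2.85/512 = 64663 d.
q = Δh / Σ(b_i/K_i) = 6.56 / 64663 = 0.0001014 m/day.
In each layer the seepage velocity is v_i = q/n_i, so the layer transit time is t_i = b_i·n_i / q:
  layer 1 (clay): t_1 = 9.57 × 0.04 / 0.0001014 = 3773 d
  layer 2 (weathered basalt): t_2 = 6.35 × 0.20 / 0.0001014 = 12519 d
  layer 3 (clean gravel): t_3 = 2.85 × 0.29 / 0.0001014 = 8147 d
Total t = Σ t_i = 24439 days = 66.91 years.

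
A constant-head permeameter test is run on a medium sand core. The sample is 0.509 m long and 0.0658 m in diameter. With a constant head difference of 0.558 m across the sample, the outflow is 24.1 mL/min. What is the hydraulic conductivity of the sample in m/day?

9.31

Cross-sectional area A = π·(d/2)² = π × (0.0658/2)² = 0.003400 m².
Convert discharge: 24.1 mL/min = 4.017e-07 m³/s.
Darcy's law rearranged: K = Q·L / (A·Δh) = 4.017e-07 × 0.509 / (0.003400 × 0.558) = 0.0001077 m/s = 9.309 m/day.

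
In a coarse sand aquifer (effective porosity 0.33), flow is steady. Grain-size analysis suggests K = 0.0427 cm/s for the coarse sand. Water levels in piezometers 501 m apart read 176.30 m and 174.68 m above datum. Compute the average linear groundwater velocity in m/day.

Convert K: 0.0427 cm/s × 864 = 36.89 m/day.
Hydraulic gradient i = (176.30 − 174.68) / 501 = 1.62 / 501 = 0.003234.
Darcy flux q = K · i = 36.89 × 0.003234 = 0.1193 m/day.
Seepage velocity v = q / n_e = 0.1193 / 0.33 = 0.3615 m/day.

0.361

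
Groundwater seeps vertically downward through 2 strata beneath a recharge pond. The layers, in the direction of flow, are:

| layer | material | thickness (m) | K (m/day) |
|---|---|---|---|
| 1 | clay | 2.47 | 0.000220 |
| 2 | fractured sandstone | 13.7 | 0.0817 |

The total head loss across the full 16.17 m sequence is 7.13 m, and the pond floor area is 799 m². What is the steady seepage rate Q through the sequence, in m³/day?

Flow is perpendicular to layering, so the layers act in series and the equivalent K is the thickness-weighted harmonic mean.
Total thickness L = 2.47 + 13.7 = 16.17 m.
Σ(b_i/K_i) = 2.47/0.000220 + 13.7/0.0817 = 11395 d.
K_eq = L / Σ(b_i/K_i) = 16.17 / 11395 = 0.001419 m/day.
Q = K_eq · A · (Δh/L) = 0.001419 × 799 × (7.13/16.17) = 0.4999 m³/day.

0.500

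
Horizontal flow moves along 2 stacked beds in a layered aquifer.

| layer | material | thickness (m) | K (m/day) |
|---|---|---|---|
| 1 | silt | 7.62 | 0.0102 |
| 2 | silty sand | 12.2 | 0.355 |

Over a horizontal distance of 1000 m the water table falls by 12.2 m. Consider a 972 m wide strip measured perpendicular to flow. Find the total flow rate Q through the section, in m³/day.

52.3

Flow is parallel to layering, so each bed carries its own Darcy discharge and the transmissivities add.
Σ(K_i·b_i) = 0.0102×7.62 + 0.355×12.2 = 4.409 m²/day.
Hydraulic gradient i = Δh / L = 12.2 / 1000 = 0.01220.
Q = Σ(K_i·b_i) · W · i = 4.409 × 972 × 0.01220 = 52.28 m³/day.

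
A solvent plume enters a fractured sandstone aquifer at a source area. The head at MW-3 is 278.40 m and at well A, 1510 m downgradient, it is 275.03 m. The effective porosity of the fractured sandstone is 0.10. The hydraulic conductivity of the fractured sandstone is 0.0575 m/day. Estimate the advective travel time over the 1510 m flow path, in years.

Hydraulic gradient i = (278.40 − 275.03) / 1510 = 3.37 / 1510 = 0.002232.
Darcy flux q = K · i = 0.05750 × 0.002232 = 0.0001283 m/day.
Seepage velocity v = q / n_e = 0.0001283 / 0.10 = 0.001283 m/day.
Travel time t = L / v = 1510 / 0.001283 = 1.177e+06 days = 3222 years.

3220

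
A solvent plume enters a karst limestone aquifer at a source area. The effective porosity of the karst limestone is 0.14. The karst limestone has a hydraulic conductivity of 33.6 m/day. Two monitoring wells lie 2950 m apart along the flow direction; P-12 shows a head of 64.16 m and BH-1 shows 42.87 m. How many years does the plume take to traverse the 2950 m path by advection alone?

Hydraulic gradient i = (64.16 − 42.87) / 2950 = 21.29 / 2950 = 0.007217.
Darcy flux q = K · i = 33.60 × 0.007217 = 0.2425 m/day.
Seepage velocity v = q / n_e = 0.2425 / 0.14 = 1.732 m/day.
Travel time t = L / v = 2950 / 1.732 = 1703 days = 4.663 years.

4.66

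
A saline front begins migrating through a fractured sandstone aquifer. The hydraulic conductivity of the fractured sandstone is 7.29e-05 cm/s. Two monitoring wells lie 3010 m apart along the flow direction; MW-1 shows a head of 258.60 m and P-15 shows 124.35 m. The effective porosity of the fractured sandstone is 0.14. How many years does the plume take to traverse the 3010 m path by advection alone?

Convert K: 7.29e-05 cm/s × 864 = 0.06299 m/day.
Hydraulic gradient i = (258.60 − 124.35) / 3010 = 134.25 / 3010 = 0.04460.
Darcy flux q = K · i = 0.06299 × 0.04460 = 0.002809 m/day.
Seepage velocity v = q / n_e = 0.002809 / 0.14 = 0.02007 m/day.
Travel time t = L / v = 3010 / 0.02007 = 1.500e+05 days = 410.7 years.

411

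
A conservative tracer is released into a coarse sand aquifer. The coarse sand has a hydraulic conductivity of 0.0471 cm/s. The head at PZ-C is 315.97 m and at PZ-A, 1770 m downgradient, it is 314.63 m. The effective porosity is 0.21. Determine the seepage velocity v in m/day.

0.147

Convert K: 0.0471 cm/s × 864 = 40.69 m/day.
Hydraulic gradient i = (315.97 − 314.63) / 1770 = 1.34 / 1770 = 0.0007571.
Darcy flux q = K · i = 40.69 × 0.0007571 = 0.03081 m/day.
Seepage velocity v = q / n_e = 0.03081 / 0.21 = 0.1467 m/day.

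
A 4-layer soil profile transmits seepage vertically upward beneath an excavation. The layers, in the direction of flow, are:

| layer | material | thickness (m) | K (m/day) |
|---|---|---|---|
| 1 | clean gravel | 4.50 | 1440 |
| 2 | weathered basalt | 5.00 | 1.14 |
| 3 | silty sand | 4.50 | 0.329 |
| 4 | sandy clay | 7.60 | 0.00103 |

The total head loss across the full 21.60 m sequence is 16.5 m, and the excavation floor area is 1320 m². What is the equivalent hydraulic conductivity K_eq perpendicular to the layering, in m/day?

Flow is perpendicular to layering, so the layers act in series and the equivalent K is the thickness-weighted harmonic mean.
Total thickness L = 4.50 + 5.00 + 4.50 + 7.60 = 21.60 m.
Σ(b_i/K_i) = 4.50/1440 + 5.00/1.14 + 4.50/0.329 + 7.60/0.00103 = 7397 d.
K_eq = L / Σ(b_i/K_i) = 21.60 / 7397 = 0.002920 m/day.

0.00292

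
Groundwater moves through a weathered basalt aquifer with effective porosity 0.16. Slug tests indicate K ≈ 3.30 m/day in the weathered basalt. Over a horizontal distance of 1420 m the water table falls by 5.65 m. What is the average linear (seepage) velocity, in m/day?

Hydraulic gradient i = Δh / L = 5.65 / 1420 = 0.003979.
Darcy flux q = K · i = 3.300 × 0.003979 = 0.01313 m/day.
Seepage velocity v = q / n_e = 0.01313 / 0.16 = 0.08206 m/day.

0.0821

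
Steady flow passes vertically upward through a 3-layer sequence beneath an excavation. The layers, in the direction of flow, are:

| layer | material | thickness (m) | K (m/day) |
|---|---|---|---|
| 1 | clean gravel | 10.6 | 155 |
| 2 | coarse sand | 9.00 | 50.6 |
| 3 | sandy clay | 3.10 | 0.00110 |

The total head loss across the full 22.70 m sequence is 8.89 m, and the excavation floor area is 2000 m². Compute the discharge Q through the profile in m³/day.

6.31

Flow is perpendicular to layering, so the layers act in series and the equivalent K is the thickness-weighted harmonic mean.
Total thickness L = 10.6 + 9.00 + 3.10 = 22.70 m.
Σ(b_i/K_i) = 10.6/155 + 9.00/50.6 + 3.10/0.00110 = 2818 d.
K_eq = L / Σ(b_i/K_i) = 22.70 / 2818 = 0.008054 m/day.
Q = K_eq · A · (Δh/L) = 0.008054 × 2000 × (8.89/22.70) = 6.308 m³/day.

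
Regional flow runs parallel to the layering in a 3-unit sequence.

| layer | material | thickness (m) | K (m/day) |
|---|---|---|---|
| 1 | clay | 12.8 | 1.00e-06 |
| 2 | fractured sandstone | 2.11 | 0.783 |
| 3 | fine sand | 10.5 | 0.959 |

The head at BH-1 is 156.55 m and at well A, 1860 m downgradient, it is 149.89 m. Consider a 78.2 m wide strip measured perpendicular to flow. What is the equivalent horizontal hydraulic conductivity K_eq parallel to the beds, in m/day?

Flow is parallel to layering, so each bed carries its own Darcy discharge and the transmissivities add.
Σ(K_i·b_i) = 1.00e-06×12.8 + 0.783×2.11 + 0.959×10.5 = 11.72 m²/day.
Total thickness b = 25.41 m, so K_eq = Σ(K_i·b_i)/b = 0.4613 m/day.

0.461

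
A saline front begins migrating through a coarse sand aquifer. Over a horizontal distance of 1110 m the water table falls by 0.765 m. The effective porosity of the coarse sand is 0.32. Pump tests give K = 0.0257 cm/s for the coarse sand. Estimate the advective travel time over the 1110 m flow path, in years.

63.5

Convert K: 0.0257 cm/s × 864 = 22.20 m/day.
Hydraulic gradient i = Δh / L = 0.765 / 1110 = 0.0006892.
Darcy flux q = K · i = 22.20 × 0.0006892 = 0.01530 m/day.
Seepage velocity v = q / n_e = 0.01530 / 0.32 = 0.04782 m/day.
Travel time t = L / v = 1110 / 0.04782 = 23211 days = 63.55 years.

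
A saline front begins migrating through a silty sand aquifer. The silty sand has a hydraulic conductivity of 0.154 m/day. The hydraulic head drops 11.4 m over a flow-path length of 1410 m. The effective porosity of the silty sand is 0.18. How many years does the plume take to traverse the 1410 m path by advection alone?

558

Hydraulic gradient i = Δh / L = 11.4 / 1410 = 0.008085.
Darcy flux q = K · i = 0.1540 × 0.008085 = 0.001245 m/day.
Seepage velocity v = q / n_e = 0.001245 / 0.18 = 0.006917 m/day.
Travel time t = L / v = 1410 / 0.006917 = 2.038e+05 days = 558.1 years.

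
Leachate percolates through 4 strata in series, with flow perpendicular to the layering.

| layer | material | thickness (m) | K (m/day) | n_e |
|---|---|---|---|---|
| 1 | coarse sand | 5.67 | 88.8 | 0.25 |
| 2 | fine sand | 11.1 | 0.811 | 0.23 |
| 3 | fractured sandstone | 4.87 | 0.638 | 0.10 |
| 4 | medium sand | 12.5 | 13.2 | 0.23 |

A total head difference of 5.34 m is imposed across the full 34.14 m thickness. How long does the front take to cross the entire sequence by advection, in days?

With flow normal to the layers, continuity requires the same specific discharge q through every layer.
Σ(b_i/K_i) = 5.67/88.8 + 11.1/0.811 + 4.87/0.638 + 12.5/13.2 = 22.33 d.
q = Δh / Σ(b_i/K_i) = 5.34 / 22.33 = 0.2391 m/day.
In each layer the seepage velocity is v_i = q/n_i, so the layer transit time is t_i = b_i·n_i / q:
  layer 1 (coarse sand): t_1 = 5.67 × 0.25 / 0.2391 = 5.928 d
  layer 2 (fine sand): t_2 = 11.1 × 0.23 / 0.2391 = 10.68 d
  layer 3 (fractured sandstone): t_3 = 4.87 × 0.10 / 0.2391 = 2.037 d
  layer 4 (medium sand): t_4 = 12.5 × 0.23 / 0.2391 = 12.02 d
Total t = Σ t_i = 30.66 days.

30.7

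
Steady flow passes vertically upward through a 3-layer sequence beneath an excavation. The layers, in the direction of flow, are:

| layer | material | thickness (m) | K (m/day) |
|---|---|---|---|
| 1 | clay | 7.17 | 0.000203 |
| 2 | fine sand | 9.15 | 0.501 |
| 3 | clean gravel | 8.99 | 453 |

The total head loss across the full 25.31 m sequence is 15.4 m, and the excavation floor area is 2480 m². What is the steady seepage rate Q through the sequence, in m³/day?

1.08

Flow is perpendicular to layering, so the layers act in series and the equivalent K is the thickness-weighted harmonic mean.
Total thickness L = 7.17 + 9.15 + 8.99 = 25.31 m.
Σ(b_i/K_i) = 7.17/0.000203 + 9.15/0.501 + 8.99/453 = 35338 d.
K_eq = L / Σ(b_i/K_i) = 25.31 / 35338 = 0.0007162 m/day.
Q = K_eq · A · (Δh/L) = 0.0007162 × 2480 × (15.4/25.31) = 1.081 m³/day.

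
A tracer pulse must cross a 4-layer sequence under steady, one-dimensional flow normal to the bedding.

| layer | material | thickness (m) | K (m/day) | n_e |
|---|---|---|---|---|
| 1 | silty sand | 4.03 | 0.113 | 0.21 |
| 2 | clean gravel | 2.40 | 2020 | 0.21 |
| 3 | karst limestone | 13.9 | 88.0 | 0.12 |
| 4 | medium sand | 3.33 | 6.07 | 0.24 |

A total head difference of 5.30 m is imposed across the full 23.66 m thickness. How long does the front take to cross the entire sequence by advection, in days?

26.2

With flow normal to the layers, continuity requires the same specific discharge q through every layer.
Σ(b_i/K_i) = 4.03/0.113 + 2.40/2020 + 13.9/88.0 + 3.33/6.07 = 36.37 d.
q = Δh / Σ(b_i/K_i) = 5.30 / 36.37 = 0.1457 m/day.
In each layer the seepage velocity is v_i = q/n_i, so the layer transit time is t_i = b_i·n_i / q:
  layer 1 (silty sand): t_1 = 4.03 × 0.21 / 0.1457 = 5.808 d
  layer 2 (clean gravel): t_2 = 2.40 × 0.21 / 0.1457 = 3.459 d
  layer 3 (karst limestone): t_3 = 13.9 × 0.12 / 0.1457 = 11.45 d
  layer 4 (medium sand): t_4 = 3.33 × 0.24 / 0.1457 = 5.485 d
Total t = Σ t_i = 26.20 days.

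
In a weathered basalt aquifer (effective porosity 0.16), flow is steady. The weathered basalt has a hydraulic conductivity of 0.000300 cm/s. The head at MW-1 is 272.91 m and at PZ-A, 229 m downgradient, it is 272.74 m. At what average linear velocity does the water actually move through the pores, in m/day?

Convert K: 0.000300 cm/s × 864 = 0.2592 m/day.
Hydraulic gradient i = (272.91 − 272.74) / 229 = 0.17 / 229 = 0.0007424.
Darcy flux q = K · i = 0.2592 × 0.0007424 = 0.0001924 m/day.
Seepage velocity v = q / n_e = 0.0001924 / 0.16 = 0.001203 m/day.

0.00120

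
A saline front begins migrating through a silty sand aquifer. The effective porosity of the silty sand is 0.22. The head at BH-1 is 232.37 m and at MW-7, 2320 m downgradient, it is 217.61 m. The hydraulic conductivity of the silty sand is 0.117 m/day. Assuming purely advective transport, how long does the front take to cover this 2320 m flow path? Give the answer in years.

Hydraulic gradient i = (232.37 − 217.61) / 2320 = 14.76 / 2320 = 0.006362.
Darcy flux q = K · i = 0.1170 × 0.006362 = 0.0007444 m/day.
Seepage velocity v = q / n_e = 0.0007444 / 0.22 = 0.003383 m/day.
Travel time t = L / v = 2320 / 0.003383 = 6.857e+05 days = 1877 years.

1880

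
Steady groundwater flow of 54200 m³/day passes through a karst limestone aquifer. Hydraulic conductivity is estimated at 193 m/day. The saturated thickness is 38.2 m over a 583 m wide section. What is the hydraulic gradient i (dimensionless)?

0.0126

Cross-sectional area A = 583 × 38.2 = 22271 m².
From Q = K·A·i, i = Q / (K·A) = 54200 / (193.0 × 22271) = 0.01261.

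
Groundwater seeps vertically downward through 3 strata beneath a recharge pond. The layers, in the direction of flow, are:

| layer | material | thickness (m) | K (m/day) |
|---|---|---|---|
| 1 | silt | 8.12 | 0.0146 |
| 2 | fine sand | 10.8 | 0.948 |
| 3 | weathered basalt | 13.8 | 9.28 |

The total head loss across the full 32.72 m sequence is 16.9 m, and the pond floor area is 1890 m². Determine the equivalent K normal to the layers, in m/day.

0.0575

Flow is perpendicular to layering, so the layers act in series and the equivalent K is the thickness-weighted harmonic mean.
Total thickness L = 8.12 + 10.8 + 13.8 = 32.72 m.
Σ(b_i/K_i) = 8.12/0.0146 + 10.8/0.948 + 13.8/9.28 = 569.0 d.
K_eq = L / Σ(b_i/K_i) = 32.72 / 569.0 = 0.05750 m/day.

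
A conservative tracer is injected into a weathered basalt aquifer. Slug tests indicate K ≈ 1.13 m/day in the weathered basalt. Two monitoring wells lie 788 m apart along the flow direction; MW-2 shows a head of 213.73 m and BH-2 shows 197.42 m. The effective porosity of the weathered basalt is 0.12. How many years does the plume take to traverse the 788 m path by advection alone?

11.1

Hydraulic gradient i = (213.73 − 197.42) / 788 = 16.31 / 788 = 0.02070.
Darcy flux q = K · i = 1.130 × 0.02070 = 0.02339 m/day.
Seepage velocity v = q / n_e = 0.02339 / 0.12 = 0.1949 m/day.
Travel time t = L / v = 788 / 0.1949 = 4043 days = 11.07 years.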